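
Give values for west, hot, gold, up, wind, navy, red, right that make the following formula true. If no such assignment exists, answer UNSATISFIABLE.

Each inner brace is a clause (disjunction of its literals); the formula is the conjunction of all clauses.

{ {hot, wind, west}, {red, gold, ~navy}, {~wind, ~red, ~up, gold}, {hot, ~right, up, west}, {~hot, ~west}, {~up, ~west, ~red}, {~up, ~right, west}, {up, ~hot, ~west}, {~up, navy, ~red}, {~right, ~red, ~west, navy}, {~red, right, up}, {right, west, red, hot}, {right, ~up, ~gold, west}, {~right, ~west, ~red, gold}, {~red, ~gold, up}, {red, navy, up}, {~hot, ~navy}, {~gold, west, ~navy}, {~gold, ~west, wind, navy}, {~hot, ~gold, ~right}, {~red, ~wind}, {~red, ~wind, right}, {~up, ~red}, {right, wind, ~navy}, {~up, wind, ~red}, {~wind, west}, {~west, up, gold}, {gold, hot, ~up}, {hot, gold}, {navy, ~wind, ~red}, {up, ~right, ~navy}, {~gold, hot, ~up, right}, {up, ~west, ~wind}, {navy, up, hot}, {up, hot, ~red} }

west ↦ 1; hot ↦ 0; gold ↦ 1; up ↦ 1; wind ↦ 1; navy ↦ 0; red ↦ 0; right ↦ 1

Case hot = 0:
The clause (gold) is unit, so gold = 1.
Case wind = 1:
The clause (~red) is unit, so red = 0.
The clause (west) is unit, so west = 1.
The clause (up) is unit, so up = 1.
The clause (right) is unit, so right = 1.
All clauses hold; navy can take either value.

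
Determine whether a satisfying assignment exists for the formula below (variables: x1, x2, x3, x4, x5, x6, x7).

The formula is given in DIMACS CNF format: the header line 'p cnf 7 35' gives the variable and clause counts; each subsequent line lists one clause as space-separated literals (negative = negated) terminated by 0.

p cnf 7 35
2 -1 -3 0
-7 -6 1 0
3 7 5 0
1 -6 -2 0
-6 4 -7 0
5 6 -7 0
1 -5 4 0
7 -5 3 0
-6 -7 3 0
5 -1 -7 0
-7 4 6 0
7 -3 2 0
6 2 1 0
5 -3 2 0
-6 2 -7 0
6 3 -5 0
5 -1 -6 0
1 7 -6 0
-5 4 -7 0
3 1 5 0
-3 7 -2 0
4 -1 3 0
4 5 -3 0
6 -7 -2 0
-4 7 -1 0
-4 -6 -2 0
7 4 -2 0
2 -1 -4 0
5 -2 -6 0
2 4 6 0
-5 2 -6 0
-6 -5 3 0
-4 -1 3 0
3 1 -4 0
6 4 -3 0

Try x2 = True.
Try x1 = True.
Try x5 = True.
Try x7 = True.
(x4) alone gives x4 = True.
(x6) alone gives x6 = True.
But (¬x6) is also a unit clause — contradiction.
That branch fails; take x7 = False instead.
(x3) alone gives x3 = True.
But (¬x3) is also a unit clause — contradiction.
Neither x7 = True nor x7 = False works.
That branch fails; take x5 = False instead.
(¬x7) alone gives x7 = False.
(x3) alone gives x3 = True.
But (¬x3) is also a unit clause — contradiction.
Neither x5 = True nor x5 = False works.
That branch fails; take x1 = False instead.
(¬x6) alone gives x6 = False.
(¬x7) alone gives x7 = False.
(¬x3) alone gives x3 = False.
(x5) alone gives x5 = True.
But (¬x5) is also a unit clause — contradiction.
Neither x1 = True nor x1 = False works.
That branch fails; take x2 = False instead.
Try x1 = False.
(x6) alone gives x6 = True.
(¬x7) alone gives x7 = False.
But (x7) is also a unit clause — contradiction.
That branch fails; take x1 = True instead.
(¬x3) alone gives x3 = False.
(x4) alone gives x4 = True.
But (¬x4) is also a unit clause — contradiction.
Neither x1 = True nor x1 = False works.
Neither x2 = True nor x2 = False works.
No assignment satisfies every clause.

Unsatisfiable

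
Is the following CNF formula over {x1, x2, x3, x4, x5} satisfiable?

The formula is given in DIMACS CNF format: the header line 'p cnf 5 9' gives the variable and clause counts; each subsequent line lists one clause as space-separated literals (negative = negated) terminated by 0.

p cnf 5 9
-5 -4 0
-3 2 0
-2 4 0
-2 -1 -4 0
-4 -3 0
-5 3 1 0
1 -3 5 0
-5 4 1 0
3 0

Unit clause (x3) forces x3 = True.
Unit clause (x2) forces x2 = True.
Unit clause (x4) forces x4 = True.
That conflicts with the unit clause (¬x4).
No assignment satisfies every clause.

No, unsatisfiable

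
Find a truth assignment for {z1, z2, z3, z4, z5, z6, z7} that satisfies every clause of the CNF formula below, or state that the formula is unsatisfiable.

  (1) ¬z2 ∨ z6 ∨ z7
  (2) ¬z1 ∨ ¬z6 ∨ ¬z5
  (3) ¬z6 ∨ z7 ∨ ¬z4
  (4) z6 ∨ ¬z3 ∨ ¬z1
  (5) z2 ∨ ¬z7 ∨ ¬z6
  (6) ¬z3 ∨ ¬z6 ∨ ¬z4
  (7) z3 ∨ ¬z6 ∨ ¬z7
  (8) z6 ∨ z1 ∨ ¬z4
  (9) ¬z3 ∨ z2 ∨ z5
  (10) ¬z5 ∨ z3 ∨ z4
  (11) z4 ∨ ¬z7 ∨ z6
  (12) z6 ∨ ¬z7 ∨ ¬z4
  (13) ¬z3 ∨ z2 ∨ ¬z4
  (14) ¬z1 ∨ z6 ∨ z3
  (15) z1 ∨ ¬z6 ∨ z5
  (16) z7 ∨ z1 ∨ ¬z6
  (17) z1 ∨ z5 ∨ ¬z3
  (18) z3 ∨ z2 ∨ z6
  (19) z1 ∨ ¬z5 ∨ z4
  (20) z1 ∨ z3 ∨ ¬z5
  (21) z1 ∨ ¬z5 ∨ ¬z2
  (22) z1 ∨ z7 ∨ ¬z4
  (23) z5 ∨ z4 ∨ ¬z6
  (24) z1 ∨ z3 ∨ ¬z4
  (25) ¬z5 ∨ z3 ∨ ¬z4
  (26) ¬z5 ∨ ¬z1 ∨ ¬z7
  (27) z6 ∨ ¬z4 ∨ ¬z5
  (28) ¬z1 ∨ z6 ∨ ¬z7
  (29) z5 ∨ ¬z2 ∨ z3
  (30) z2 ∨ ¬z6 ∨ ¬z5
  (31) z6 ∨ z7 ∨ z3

Try z2 = False.
Try z7 = False.
Try z6 = False.
The clause (z3) is unit, so z3 = True.
The clause (¬z1) is unit, so z1 = False.
The clause (¬z4) is unit, so z4 = False.
The clause (z5) is unit, so z5 = True.
Now (¬z5) is unsatisfied and unit — conflict.
That branch fails; take z6 = True instead.
The clause (¬z4) is unit, so z4 = False.
The clause (z1) is unit, so z1 = True.
The clause (¬z5) is unit, so z5 = False.
Now (z5) is unsatisfied and unit — conflict.
Either choice for z6 ends in contradiction.
That branch fails; take z7 = True instead.
The clause (¬z6) is unit, so z6 = False.
The clause (z4) is unit, so z4 = True.
Now (¬z4) is unsatisfied and unit — conflict.
Either choice for z7 ends in contradiction.
That branch fails; take z2 = True instead.
Try z6 = True.
Try z1 = False.
The clause (z5) is unit, so z5 = True.
Now (¬z5) is unsatisfied and unit — conflict.
That branch fails; take z1 = True instead.
The clause (¬z5) is unit, so z5 = False.
The clause (z4) is unit, so z4 = True.
The clause (z7) is unit, so z7 = True.
The clause (¬z3) is unit, so z3 = False.
Now (z3) is unsatisfied and unit — conflict.
Either choice for z1 ends in contradiction.
That branch fails; take z6 = False instead.
The clause (z7) is unit, so z7 = True.
The clause (z4) is unit, so z4 = True.
Now (¬z4) is unsatisfied and unit — conflict.
Either choice for z6 ends in contradiction.
Either choice for z2 ends in contradiction.

UNSATISFIABLE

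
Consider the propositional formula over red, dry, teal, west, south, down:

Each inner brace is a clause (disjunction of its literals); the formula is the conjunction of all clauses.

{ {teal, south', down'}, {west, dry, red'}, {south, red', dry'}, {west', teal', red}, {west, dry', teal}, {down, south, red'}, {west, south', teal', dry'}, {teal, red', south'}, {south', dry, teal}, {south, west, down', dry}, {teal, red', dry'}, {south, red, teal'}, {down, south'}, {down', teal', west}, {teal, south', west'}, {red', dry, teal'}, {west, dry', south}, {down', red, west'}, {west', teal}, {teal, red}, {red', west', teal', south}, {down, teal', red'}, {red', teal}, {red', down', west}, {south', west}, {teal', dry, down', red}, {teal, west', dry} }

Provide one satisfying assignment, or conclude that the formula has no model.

Case down = 1:
Case teal = 1:
Unit clause (west) forces west = 1.
Unit clause (red) forces red = 1.
Unit clause (dry) forces dry = 1.
Unit clause (south) forces south = 1.
This assignment satisfies each clause.

red: 1; dry: 1; teal: 1; west: 1; south: 1; down: 1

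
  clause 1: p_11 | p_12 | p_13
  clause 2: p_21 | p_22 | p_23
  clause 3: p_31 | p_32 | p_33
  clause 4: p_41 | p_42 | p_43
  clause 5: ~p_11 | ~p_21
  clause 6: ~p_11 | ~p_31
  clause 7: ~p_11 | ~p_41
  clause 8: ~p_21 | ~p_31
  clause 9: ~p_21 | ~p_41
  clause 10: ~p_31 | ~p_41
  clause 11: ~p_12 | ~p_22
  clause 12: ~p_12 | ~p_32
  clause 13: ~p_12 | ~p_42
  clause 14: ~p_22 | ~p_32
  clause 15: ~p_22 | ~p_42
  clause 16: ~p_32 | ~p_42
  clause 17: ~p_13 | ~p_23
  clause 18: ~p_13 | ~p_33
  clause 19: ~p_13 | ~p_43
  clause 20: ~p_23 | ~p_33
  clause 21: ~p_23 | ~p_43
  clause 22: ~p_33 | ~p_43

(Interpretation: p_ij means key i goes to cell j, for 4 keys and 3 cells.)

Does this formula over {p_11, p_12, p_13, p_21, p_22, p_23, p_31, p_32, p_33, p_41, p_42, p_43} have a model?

Branch on p_11: set p_11 = 0.
Branch on p_12: set p_12 = 1.
Unit clause (~p_22) forces p_22 = 0.
Unit clause (~p_32) forces p_32 = 0.
Unit clause (~p_42) forces p_42 = 0.
Branch on p_21: set p_21 = 1.
Unit clause (~p_31) forces p_31 = 0.
Unit clause (p_33) forces p_33 = 1.
Unit clause (~p_41) forces p_41 = 0.
Unit clause (p_43) forces p_43 = 1.
That conflicts with the unit clause (~p_43).
That branch fails; take p_21 = 0 instead.
Unit clause (p_23) forces p_23 = 1.
Unit clause (~p_13) forces p_13 = 0.
Unit clause (~p_33) forces p_33 = 0.
Unit clause (p_31) forces p_31 = 1.
Unit clause (~p_41) forces p_41 = 0.
Unit clause (p_43) forces p_43 = 1.
That conflicts with the unit clause (~p_43).
Neither p_21 = 1 nor p_21 = 0 works.
That branch fails; take p_12 = 0 instead.
Unit clause (p_13) forces p_13 = 1.
Unit clause (~p_23) forces p_23 = 0.
Unit clause (~p_33) forces p_33 = 0.
Unit clause (~p_43) forces p_43 = 0.
Branch on p_21: set p_21 = 1.
Unit clause (~p_31) forces p_31 = 0.
Unit clause (p_32) forces p_32 = 1.
Unit clause (~p_41) forces p_41 = 0.
Unit clause (p_42) forces p_42 = 1.
That conflicts with the unit clause (~p_42).
That branch fails; take p_21 = 0 instead.
Unit clause (p_22) forces p_22 = 1.
Unit clause (~p_32) forces p_32 = 0.
Unit clause (p_31) forces p_31 = 1.
Unit clause (~p_41) forces p_41 = 0.
Unit clause (p_42) forces p_42 = 1.
That conflicts with the unit clause (~p_42).
Neither p_21 = 1 nor p_21 = 0 works.
Neither p_12 = 1 nor p_12 = 0 works.
That branch fails; take p_11 = 1 instead.
Unit clause (~p_21) forces p_21 = 0.
Unit clause (~p_31) forces p_31 = 0.
Unit clause (~p_41) forces p_41 = 0.
Branch on p_22: set p_22 = 1.
Unit clause (~p_12) forces p_12 = 0.
Unit clause (~p_32) forces p_32 = 0.
Unit clause (p_33) forces p_33 = 1.
Unit clause (~p_42) forces p_42 = 0.
Unit clause (p_43) forces p_43 = 1.
That conflicts with the unit clause (~p_43).
That branch fails; take p_22 = 0 instead.
Unit clause (p_23) forces p_23 = 1.
Unit clause (~p_13) forces p_13 = 0.
Unit clause (~p_33) forces p_33 = 0.
Unit clause (p_32) forces p_32 = 1.
Unit clause (~p_12) forces p_12 = 0.
Unit clause (~p_42) forces p_42 = 0.
Unit clause (p_43) forces p_43 = 1.
That conflicts with the unit clause (~p_43).
Neither p_22 = 1 nor p_22 = 0 works.
Neither p_11 = 1 nor p_11 = 0 works.
No assignment satisfies every clause.

No, unsatisfiable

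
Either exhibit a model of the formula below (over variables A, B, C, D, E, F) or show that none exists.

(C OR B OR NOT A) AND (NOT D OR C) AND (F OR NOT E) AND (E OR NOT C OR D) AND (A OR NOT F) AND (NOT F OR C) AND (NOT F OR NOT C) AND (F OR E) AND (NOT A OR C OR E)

UNSATISFIABLE

Branch on D: set D = false.
Branch on F: set F = true.
Unit clause (A) forces A = true.
Unit clause (C) forces C = true.
Now (NOT C) is unsatisfied and unit — conflict.
Undo F and try F = false.
Unit clause (NOT E) forces E = false.
Now (E) is unsatisfied and unit — conflict.
Either choice for F ends in contradiction.
Undo D and try D = true.
Unit clause (C) forces C = true.
Unit clause (NOT F) forces F = false.
Unit clause (NOT E) forces E = false.
Now (E) is unsatisfied and unit — conflict.
Either choice for D ends in contradiction.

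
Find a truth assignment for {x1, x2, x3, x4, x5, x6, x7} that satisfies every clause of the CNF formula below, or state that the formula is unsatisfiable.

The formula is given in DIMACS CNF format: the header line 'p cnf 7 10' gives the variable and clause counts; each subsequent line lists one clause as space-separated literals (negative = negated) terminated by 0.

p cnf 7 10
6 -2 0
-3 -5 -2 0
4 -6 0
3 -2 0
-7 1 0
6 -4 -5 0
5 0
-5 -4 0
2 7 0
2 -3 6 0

x1=True, x2=False, x3=False, x4=False, x5=True, x6=False, x7=True

Unit clause (x5) forces x5 = True.
Unit clause (¬x4) forces x4 = False.
Unit clause (¬x6) forces x6 = False.
Unit clause (¬x2) forces x2 = False.
Unit clause (x7) forces x7 = True.
Unit clause (x1) forces x1 = True.
Unit clause (¬x3) forces x3 = False.
All clauses are satisfied.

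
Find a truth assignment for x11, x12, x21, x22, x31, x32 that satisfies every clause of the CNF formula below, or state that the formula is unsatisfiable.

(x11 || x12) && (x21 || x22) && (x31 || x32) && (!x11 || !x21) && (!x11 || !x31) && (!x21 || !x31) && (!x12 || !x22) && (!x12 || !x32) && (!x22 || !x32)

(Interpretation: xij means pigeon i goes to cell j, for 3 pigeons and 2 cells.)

UNSATISFIABLE

Try x11 = true.
Unit clause (!x21) forces x21 = false.
Unit clause (x22) forces x22 = true.
Unit clause (!x31) forces x31 = false.
Unit clause (x32) forces x32 = true.
That conflicts with the unit clause (!x32).
That branch fails; take x11 = false instead.
Unit clause (x12) forces x12 = true.
Unit clause (!x22) forces x22 = false.
Unit clause (x21) forces x21 = true.
Unit clause (!x31) forces x31 = false.
Unit clause (x32) forces x32 = true.
That conflicts with the unit clause (!x32).
Neither x11 = true nor x11 = false works.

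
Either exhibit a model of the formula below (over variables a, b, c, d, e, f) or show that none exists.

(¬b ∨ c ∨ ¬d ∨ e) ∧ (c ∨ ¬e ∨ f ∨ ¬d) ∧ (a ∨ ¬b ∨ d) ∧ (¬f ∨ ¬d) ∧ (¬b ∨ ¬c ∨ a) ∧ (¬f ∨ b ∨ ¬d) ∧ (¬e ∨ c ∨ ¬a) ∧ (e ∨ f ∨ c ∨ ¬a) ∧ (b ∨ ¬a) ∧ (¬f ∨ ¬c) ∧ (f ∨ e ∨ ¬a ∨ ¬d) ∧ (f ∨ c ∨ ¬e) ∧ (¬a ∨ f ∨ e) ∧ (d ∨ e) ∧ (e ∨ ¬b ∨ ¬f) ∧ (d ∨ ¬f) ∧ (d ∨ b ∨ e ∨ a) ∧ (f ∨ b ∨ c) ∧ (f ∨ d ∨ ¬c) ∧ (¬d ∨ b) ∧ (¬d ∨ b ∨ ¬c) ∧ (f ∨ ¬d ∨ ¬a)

UNSATISFIABLE

Try f = False.
Try b = True.
Try a = True.
From the singleton clause (e), e = True.
From the singleton clause (c), c = True.
From the singleton clause (d), d = True.
That conflicts with the unit clause (¬d).
So a must be the other value — set a = False.
From the singleton clause (d), d = True.
From the singleton clause (¬c), c = False.
From the singleton clause (e), e = True.
That conflicts with the unit clause (¬e).
Neither a = True nor a = False works.
So b must be the other value — set b = False.
From the singleton clause (¬a), a = False.
From the singleton clause (c), c = True.
From the singleton clause (d), d = True.
That conflicts with the unit clause (¬d).
Neither b = True nor b = False works.
So f must be the other value — set f = True.
From the singleton clause (¬d), d = False.
That conflicts with the unit clause (d).
Neither f = True nor f = False works.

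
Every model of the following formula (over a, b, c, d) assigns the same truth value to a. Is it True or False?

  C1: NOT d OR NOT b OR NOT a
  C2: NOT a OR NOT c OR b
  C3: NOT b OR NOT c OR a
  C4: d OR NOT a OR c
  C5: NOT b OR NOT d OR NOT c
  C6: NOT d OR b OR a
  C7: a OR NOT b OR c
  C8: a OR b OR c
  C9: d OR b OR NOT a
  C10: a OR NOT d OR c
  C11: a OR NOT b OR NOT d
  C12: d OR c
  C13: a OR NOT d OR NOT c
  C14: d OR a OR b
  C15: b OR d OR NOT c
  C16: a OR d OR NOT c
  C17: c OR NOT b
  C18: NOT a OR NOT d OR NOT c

Suppose a = false.
Try b = false.
From the singleton clause (NOT d), d = false.
Now (d) is unsatisfied and unit — conflict.
So b must be the other value — set b = true.
From the singleton clause (NOT c), c = false.
Now (c) is unsatisfied and unit — conflict.
Neither b = true nor b = false works.
So every satisfying assignment has a = True.

True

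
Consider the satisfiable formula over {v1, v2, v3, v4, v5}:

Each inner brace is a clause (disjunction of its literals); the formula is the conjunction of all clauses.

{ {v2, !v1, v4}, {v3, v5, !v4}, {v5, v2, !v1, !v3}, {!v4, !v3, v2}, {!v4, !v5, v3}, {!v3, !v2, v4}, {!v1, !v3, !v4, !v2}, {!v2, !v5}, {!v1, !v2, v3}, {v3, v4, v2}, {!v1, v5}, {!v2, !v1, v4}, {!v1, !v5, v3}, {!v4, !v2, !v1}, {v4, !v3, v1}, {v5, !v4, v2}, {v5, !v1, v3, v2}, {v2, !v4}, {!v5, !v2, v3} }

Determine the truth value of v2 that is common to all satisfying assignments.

Suppose v2 = false.
(!v4) alone gives v4 = false.
(!v1) alone gives v1 = false.
(v3) alone gives v3 = true.
Now (!v3) is unsatisfied and unit — conflict.
So every satisfying assignment has v2 = True.

True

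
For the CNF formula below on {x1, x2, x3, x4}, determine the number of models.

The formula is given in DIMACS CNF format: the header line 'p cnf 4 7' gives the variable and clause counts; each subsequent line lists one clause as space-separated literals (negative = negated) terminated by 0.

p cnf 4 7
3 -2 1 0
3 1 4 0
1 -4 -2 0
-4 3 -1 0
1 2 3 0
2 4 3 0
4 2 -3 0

6

There are 2^4 = 16 truth assignments over (x1, x2, x3, x4).
Check each against the 7 clauses (columns in the order x1, x2, x3, x4):
  F F F F  ✗ fails (x3 ∨ x1 ∨ x4)
  F F F T  ✗ fails (x1 ∨ x2 ∨ x3)
  F F T F  ✗ fails (x4 ∨ x2 ∨ ¬x3)
  F F T T  ✓ satisfies all
  F T F F  ✗ fails (x3 ∨ ¬x2 ∨ x1)
  F T F T  ✗ fails (x3 ∨ ¬x2 ∨ x1)
  F T T F  ✓ satisfies all
  F T T T  ✗ fails (x1 ∨ ¬x4 ∨ ¬x2)
  T F F F  ✗ fails (x2 ∨ x4 ∨ x3)
  T F F T  ✗ fails (¬x4 ∨ x3 ∨ ¬x1)
  T F T F  ✗ fails (x4 ∨ x2 ∨ ¬x3)
  T F T T  ✓ satisfies all
  T T F F  ✓ satisfies all
  T T F T  ✗ fails (¬x4 ∨ x3 ∨ ¬x1)
  T T T F  ✓ satisfies all
  T T T T  ✓ satisfies all
6 of the 16 rows are models.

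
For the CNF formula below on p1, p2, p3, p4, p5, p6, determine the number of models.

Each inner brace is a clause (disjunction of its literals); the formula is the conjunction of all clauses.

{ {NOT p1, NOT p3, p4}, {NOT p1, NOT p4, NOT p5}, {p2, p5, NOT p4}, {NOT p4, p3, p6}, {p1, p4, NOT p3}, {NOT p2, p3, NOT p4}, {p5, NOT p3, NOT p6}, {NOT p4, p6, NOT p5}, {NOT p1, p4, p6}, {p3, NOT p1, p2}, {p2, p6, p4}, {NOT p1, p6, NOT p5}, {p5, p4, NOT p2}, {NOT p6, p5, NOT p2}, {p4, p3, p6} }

9

There are 2^6 = 64 truth assignments over (p1, p2, p3, p4, p5, p6).
Split on p5. With p5 = true, the clauses containing p5 are satisfied and NOT p5 drops from the rest; 6 of the 2^5 = 32 assignments to the other variables satisfy what remains.
With p5 = false, by the same count on the reduced clause set, 3 assignments work.
Total: 6 + 3 = 9.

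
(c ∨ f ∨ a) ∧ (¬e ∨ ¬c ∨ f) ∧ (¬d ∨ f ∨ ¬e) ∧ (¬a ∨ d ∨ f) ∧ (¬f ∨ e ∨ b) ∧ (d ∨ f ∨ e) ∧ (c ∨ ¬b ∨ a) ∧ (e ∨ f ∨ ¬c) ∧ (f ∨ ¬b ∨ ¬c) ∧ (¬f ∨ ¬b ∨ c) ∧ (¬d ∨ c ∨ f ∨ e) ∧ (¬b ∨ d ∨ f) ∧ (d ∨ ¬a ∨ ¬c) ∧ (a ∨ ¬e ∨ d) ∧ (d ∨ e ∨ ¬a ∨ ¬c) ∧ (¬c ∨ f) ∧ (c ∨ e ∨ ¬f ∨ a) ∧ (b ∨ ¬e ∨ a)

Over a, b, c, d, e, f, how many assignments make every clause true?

8

There are 2^6 = 64 truth assignments over (a, b, c, d, e, f).
Split on c. With c = True, the clauses containing c are satisfied and ¬c drops from the rest; 6 of the 2^5 = 32 assignments to the other variables satisfy what remains.
With c = False, by the same count on the reduced clause set, 2 assignments work.
Total: 6 + 2 = 8.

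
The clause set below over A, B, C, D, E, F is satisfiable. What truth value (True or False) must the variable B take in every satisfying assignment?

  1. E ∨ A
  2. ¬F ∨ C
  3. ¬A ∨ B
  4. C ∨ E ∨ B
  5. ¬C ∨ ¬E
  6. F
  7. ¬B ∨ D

Suppose B = False.
From the singleton clause (¬A), A = False.
From the singleton clause (E), E = True.
From the singleton clause (¬C), C = False.
From the singleton clause (¬F), F = False.
That conflicts with the unit clause (F).
So every satisfying assignment has B = True.

True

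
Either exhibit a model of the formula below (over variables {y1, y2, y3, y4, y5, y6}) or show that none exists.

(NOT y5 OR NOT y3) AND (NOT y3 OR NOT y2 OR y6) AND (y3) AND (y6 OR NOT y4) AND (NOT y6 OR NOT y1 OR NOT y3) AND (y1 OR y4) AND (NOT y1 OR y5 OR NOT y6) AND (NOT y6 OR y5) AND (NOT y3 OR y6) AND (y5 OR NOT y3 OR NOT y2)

UNSATISFIABLE

From the singleton clause (y3), y3 = true.
From the singleton clause (NOT y5), y5 = false.
From the singleton clause (NOT y6), y6 = false.
But (y6) is also a unit clause — contradiction.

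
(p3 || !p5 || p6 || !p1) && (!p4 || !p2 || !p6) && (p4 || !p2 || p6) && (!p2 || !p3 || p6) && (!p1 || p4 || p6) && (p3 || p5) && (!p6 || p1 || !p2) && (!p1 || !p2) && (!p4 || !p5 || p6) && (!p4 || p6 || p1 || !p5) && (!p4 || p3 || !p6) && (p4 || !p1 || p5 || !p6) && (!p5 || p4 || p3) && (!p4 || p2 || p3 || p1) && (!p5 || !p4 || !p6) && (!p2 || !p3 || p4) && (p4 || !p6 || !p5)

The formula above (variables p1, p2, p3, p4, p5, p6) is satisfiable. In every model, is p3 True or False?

Suppose p3 = false.
Unit clause (p5) forces p5 = true.
Unit clause (p4) forces p4 = true.
Unit clause (p6) forces p6 = true.
Now (!p6) is unsatisfied and unit — conflict.
So every satisfying assignment has p3 = True.

True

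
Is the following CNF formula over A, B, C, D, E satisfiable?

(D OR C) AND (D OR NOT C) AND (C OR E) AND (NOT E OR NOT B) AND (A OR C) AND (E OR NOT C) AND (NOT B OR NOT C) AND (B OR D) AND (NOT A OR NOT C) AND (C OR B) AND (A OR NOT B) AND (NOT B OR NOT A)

Satisfiable

Try D = true.
Try C = true.
(E) alone gives E = true.
(NOT B) alone gives B = false.
(NOT A) alone gives A = false.
All clauses are satisfied.
A satisfying assignment: A=false, B=false, C=true, D=true, E=true.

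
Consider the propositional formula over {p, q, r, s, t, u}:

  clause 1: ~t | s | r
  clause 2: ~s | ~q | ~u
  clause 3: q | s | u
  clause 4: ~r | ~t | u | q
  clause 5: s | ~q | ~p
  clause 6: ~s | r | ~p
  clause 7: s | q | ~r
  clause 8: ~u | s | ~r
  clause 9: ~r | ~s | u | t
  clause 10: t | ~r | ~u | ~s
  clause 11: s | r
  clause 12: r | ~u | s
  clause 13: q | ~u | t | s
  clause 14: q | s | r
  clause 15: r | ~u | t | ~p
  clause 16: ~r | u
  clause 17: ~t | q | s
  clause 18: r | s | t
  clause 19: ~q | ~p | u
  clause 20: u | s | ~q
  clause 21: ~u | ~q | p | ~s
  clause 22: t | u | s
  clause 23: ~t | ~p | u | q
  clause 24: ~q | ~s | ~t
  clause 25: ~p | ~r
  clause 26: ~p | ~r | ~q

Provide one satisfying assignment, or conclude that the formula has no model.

p ↦ 0,  q ↦ 0,  r ↦ 0,  s ↦ 1,  t ↦ 1,  u ↦ 0

Suppose s = 1.
Suppose q = 0.
Suppose r = 0.
Unit clause (~p) forces p = 0.
No clause remains; t, u are free.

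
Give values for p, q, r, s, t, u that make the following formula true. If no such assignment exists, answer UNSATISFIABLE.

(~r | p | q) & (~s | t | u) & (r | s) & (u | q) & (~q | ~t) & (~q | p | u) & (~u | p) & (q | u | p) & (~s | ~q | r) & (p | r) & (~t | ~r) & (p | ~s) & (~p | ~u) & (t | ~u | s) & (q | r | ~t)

p=1,  q=1,  r=1,  s=0,  t=0,  u=0

Branch on r: set r = 1.
The clause (~t) is unit, so t = 0.
Branch on p: set p = 1.
The clause (~u) is unit, so u = 0.
The clause (~s) is unit, so s = 0.
The clause (q) is unit, so q = 1.
This assignment satisfies each clause.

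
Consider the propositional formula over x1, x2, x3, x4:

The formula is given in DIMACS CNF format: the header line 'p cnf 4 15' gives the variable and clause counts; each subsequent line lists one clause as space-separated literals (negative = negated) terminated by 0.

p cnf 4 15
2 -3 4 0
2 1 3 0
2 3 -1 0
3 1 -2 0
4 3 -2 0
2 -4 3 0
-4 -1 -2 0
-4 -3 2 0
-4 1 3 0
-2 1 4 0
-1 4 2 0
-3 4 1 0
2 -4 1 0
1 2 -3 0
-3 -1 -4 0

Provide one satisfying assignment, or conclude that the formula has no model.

Case x2 = True:
Case x3 = True:
Case x4 = False:
From the singleton clause (x1), x1 = True.
All clauses are satisfied.

x1=True, x2=True, x3=True, x4=False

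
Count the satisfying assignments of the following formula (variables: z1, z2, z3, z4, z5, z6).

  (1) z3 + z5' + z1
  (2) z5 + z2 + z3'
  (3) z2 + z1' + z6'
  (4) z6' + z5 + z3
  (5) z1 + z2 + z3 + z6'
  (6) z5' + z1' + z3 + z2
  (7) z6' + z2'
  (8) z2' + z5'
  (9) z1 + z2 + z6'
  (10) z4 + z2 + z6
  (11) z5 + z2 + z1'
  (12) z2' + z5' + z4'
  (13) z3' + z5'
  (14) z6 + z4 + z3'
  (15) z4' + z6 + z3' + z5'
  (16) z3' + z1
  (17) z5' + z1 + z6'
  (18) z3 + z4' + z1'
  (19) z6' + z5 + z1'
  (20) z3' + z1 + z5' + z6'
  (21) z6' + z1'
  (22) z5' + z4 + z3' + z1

5

There are 2^6 = 64 truth assignments over (z1, z2, z3, z4, z5, z6).
Split on z2. With z2 = 1, the clauses containing z2 are satisfied and z2' drops from the rest; 4 of the 2^5 = 32 assignments to the other variables satisfy what remains.
With z2 = 0, by the same count on the reduced clause set, 1 assignment works.
(One model: z1=F, z2=F, z3=F, z4=T, z5=F, z6=F.)
Total: 4 + 1 = 5.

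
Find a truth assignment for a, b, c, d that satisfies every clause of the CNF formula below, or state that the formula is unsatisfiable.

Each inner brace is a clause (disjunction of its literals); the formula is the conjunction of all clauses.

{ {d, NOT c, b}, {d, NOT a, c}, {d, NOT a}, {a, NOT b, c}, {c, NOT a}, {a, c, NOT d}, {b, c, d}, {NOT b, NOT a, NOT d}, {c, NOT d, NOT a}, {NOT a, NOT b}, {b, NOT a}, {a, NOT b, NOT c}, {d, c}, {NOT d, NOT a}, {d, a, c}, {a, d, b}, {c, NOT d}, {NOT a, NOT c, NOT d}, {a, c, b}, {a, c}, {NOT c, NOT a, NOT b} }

Branch on d: set d = true.
The clause (NOT a) is unit, so a = false.
The clause (c) is unit, so c = true.
The clause (NOT b) is unit, so b = false.
All clauses are satisfied.

a: false,  b: false,  c: true,  d: true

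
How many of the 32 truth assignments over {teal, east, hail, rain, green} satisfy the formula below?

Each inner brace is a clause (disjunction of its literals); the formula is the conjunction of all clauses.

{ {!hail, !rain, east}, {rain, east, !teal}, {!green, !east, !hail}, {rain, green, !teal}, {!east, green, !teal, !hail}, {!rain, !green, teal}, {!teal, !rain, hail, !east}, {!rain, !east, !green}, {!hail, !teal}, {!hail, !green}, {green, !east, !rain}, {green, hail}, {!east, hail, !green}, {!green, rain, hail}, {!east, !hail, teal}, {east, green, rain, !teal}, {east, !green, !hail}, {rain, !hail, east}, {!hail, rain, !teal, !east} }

There are 2^5 = 32 truth assignments over (teal, east, hail, rain, green).
Split on hail. With hail = true, the clauses containing hail are satisfied and !hail drops from the rest; 0 of the 2^4 = 16 assignments to the other variables satisfy what remains.
With hail = false, by the same count on the reduced clause set, 1 assignment works.
Total: 0 + 1 = 1.

1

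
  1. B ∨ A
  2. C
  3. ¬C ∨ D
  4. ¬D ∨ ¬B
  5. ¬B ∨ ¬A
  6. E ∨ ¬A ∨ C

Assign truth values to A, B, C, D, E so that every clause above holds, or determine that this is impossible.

From the singleton clause (C), C = True.
From the singleton clause (D), D = True.
From the singleton clause (¬B), B = False.
From the singleton clause (A), A = True.
No clause remains; E is free.

A: True, B: False, C: True, D: True, E: False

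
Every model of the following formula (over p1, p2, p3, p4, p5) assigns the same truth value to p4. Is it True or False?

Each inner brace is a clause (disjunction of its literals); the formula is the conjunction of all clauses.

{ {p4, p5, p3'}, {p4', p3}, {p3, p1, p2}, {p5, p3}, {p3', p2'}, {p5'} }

True

Suppose p4 = 0.
Unit clause (p5') forces p5 = 0.
Unit clause (p3') forces p3 = 0.
Now (p3) is unsatisfied and unit — conflict.
So every satisfying assignment has p4 = True.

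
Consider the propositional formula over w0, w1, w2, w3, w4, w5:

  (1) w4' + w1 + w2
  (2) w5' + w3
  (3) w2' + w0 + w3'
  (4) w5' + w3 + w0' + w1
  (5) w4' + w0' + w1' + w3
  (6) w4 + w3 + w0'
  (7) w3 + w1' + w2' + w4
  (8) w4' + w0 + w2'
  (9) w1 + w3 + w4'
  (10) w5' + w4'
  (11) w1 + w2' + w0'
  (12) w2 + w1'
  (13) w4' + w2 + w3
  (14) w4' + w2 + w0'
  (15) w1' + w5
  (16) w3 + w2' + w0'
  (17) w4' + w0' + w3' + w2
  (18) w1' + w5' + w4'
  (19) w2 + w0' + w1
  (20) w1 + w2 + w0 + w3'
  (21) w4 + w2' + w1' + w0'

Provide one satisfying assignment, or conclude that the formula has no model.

Case w5 = 0:
Unit clause (w1') forces w1 = 0.
Case w4 = 0:
Case w3 = 0:
Unit clause (w0') forces w0 = 0.
No clause remains; w2 is free.

w0 ↦ 0, w1 ↦ 0, w2 ↦ 0, w3 ↦ 0, w4 ↦ 0, w5 ↦ 0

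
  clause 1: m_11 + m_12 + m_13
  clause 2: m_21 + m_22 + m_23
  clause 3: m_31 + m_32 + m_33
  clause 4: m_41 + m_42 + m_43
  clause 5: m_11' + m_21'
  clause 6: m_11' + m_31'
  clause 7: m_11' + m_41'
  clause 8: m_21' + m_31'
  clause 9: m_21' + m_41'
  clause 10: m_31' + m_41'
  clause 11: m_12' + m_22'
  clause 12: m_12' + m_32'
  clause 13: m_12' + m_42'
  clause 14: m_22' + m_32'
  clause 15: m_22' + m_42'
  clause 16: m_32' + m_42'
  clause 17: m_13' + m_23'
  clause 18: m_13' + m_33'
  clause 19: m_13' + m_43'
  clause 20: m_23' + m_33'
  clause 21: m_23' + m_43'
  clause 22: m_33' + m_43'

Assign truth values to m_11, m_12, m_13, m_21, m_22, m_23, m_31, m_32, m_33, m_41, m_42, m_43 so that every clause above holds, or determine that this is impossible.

UNSATISFIABLE

Try m_11 = 0.
Try m_12 = 1.
(m_22') alone gives m_22 = 0.
(m_32') alone gives m_32 = 0.
(m_42') alone gives m_42 = 0.
Try m_21 = 1.
(m_31') alone gives m_31 = 0.
(m_33) alone gives m_33 = 1.
(m_41') alone gives m_41 = 0.
(m_43) alone gives m_43 = 1.
But (m_43') is also a unit clause — contradiction.
Undo m_21 and try m_21 = 0.
(m_23) alone gives m_23 = 1.
(m_13') alone gives m_13 = 0.
(m_33') alone gives m_33 = 0.
(m_31) alone gives m_31 = 1.
(m_41') alone gives m_41 = 0.
(m_43) alone gives m_43 = 1.
But (m_43') is also a unit clause — contradiction.
Either choice for m_21 ends in contradiction.
Undo m_12 and try m_12 = 0.
(m_13) alone gives m_13 = 1.
(m_23') alone gives m_23 = 0.
(m_33') alone gives m_33 = 0.
(m_43') alone gives m_43 = 0.
Try m_21 = 1.
(m_31') alone gives m_31 = 0.
(m_32) alone gives m_32 = 1.
(m_41') alone gives m_41 = 0.
(m_42) alone gives m_42 = 1.
But (m_42') is also a unit clause — contradiction.
Undo m_21 and try m_21 = 0.
(m_22) alone gives m_22 = 1.
(m_32') alone gives m_32 = 0.
(m_31) alone gives m_31 = 1.
(m_41') alone gives m_41 = 0.
(m_42) alone gives m_42 = 1.
But (m_42') is also a unit clause — contradiction.
Either choice for m_21 ends in contradiction.
Either choice for m_12 ends in contradiction.
Undo m_11 and try m_11 = 1.
(m_21') alone gives m_21 = 0.
(m_31') alone gives m_31 = 0.
(m_41') alone gives m_41 = 0.
Try m_22 = 1.
(m_12') alone gives m_12 = 0.
(m_32') alone gives m_32 = 0.
(m_33) alone gives m_33 = 1.
(m_42') alone gives m_42 = 0.
(m_43) alone gives m_43 = 1.
But (m_43') is also a unit clause — contradiction.
Undo m_22 and try m_22 = 0.
(m_23) alone gives m_23 = 1.
(m_13') alone gives m_13 = 0.
(m_33') alone gives m_33 = 0.
(m_32) alone gives m_32 = 1.
(m_12') alone gives m_12 = 0.
(m_42') alone gives m_42 = 0.
(m_43) alone gives m_43 = 1.
But (m_43') is also a unit clause — contradiction.
Either choice for m_22 ends in contradiction.
Either choice for m_11 ends in contradiction.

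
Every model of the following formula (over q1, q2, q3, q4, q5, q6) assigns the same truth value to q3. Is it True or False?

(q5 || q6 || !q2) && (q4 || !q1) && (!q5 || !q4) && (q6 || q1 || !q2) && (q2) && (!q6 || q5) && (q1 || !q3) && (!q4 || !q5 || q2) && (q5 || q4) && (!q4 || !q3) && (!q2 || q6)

Suppose q3 = true.
The clause (q2) is unit, so q2 = true.
The clause (q1) is unit, so q1 = true.
The clause (q4) is unit, so q4 = true.
Now (!q4) is unsatisfied and unit — conflict.
So every satisfying assignment has q3 = False.

False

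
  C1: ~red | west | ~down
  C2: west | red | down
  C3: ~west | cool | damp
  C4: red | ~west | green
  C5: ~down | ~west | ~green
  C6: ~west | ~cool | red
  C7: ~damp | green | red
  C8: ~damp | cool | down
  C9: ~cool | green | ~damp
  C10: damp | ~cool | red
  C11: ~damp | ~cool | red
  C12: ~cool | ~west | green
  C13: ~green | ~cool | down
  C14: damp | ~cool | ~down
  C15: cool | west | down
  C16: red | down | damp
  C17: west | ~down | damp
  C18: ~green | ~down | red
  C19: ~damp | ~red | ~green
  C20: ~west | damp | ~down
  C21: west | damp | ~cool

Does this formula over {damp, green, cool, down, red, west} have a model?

Case red = 1:
Case west = 1:
Case cool = 0:
(damp) alone gives damp = 1.
(down) alone gives down = 1.
(~green) alone gives green = 0.
This assignment satisfies each clause.
A satisfying assignment: damp ↦ 1, green ↦ 0, cool ↦ 0, down ↦ 1, red ↦ 1, west ↦ 1.

Yes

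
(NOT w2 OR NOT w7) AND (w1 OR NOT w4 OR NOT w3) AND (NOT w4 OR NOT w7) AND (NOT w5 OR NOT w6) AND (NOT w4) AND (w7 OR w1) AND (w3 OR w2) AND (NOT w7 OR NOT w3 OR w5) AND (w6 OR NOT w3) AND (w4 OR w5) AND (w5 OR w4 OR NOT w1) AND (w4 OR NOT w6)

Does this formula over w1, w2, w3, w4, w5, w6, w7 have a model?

Yes, satisfiable

Unit clause (NOT w4) forces w4 = false.
Unit clause (w5) forces w5 = true.
Unit clause (NOT w6) forces w6 = false.
Unit clause (NOT w3) forces w3 = false.
Unit clause (w2) forces w2 = true.
Unit clause (NOT w7) forces w7 = false.
Unit clause (w1) forces w1 = true.
This assignment satisfies each clause.
A satisfying assignment: w1=true, w2=true, w3=false, w4=false, w5=true, w6=false, w7=false.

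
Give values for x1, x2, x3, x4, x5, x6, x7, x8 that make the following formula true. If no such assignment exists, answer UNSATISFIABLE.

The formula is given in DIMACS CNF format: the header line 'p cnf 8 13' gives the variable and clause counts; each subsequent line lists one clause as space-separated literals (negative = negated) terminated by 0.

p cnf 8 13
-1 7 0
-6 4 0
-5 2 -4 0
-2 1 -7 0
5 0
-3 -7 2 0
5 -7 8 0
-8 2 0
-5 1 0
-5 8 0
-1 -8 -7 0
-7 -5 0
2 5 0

(x5) alone gives x5 = True.
(x1) alone gives x1 = True.
(x7) alone gives x7 = True.
That conflicts with the unit clause (¬x7).

UNSATISFIABLE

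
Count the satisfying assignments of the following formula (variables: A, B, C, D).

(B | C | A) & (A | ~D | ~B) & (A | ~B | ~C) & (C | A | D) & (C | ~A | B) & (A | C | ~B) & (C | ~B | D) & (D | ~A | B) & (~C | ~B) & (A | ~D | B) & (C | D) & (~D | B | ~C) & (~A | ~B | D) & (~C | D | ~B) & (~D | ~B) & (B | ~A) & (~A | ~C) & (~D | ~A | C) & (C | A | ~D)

There are 2^4 = 16 truth assignments over (A, B, C, D).
Check each against the 19 clauses (columns in the order A, B, C, D):
  F F F F  ✗ fails (B | C | A)
  F F F T  ✗ fails (B | C | A)
  F F T F  ✓ satisfies all
  F F T T  ✗ fails (A | ~D | B)
  F T F F  ✗ fails (C | A | D)
  F T F T  ✗ fails (A | ~D | ~B)
  F T T F  ✗ fails (A | ~B | ~C)
  F T T T  ✗ fails (A | ~D | ~B)
  T F F F  ✗ fails (C | ~A | B)
  T F F T  ✗ fails (C | ~A | B)
  T F T F  ✗ fails (D | ~A | B)
  T F T T  ✗ fails (~D | B | ~C)
  T T F F  ✗ fails (C | ~B | D)
  T T F T  ✗ fails (~D | ~B)
  T T T F  ✗ fails (~C | ~B)
  T T T T  ✗ fails (~C | ~B)
1 of the 16 rows is a model.

1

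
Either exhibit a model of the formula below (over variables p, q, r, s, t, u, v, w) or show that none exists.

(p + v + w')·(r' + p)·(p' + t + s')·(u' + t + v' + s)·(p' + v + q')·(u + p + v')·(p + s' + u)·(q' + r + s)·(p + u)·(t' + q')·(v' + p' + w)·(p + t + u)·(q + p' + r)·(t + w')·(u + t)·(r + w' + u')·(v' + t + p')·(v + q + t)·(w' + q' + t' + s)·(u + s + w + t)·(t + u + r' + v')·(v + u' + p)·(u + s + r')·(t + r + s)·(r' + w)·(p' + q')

Try r = 1.
(p) alone gives p = 1.
(w) alone gives w = 1.
(t) alone gives t = 1.
(q') alone gives q = 0.
Try u = 1.
No clause remains; s, v are free.

p=1; q=0; r=1; s=1; t=1; u=1; v=1; w=1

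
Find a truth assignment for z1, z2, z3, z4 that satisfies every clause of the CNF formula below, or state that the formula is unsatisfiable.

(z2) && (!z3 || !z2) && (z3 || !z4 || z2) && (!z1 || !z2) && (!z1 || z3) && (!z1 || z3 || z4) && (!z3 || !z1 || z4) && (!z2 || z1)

UNSATISFIABLE

From the singleton clause (z2), z2 = true.
From the singleton clause (!z3), z3 = false.
From the singleton clause (!z1), z1 = false.
But (z1) is also a unit clause — contradiction.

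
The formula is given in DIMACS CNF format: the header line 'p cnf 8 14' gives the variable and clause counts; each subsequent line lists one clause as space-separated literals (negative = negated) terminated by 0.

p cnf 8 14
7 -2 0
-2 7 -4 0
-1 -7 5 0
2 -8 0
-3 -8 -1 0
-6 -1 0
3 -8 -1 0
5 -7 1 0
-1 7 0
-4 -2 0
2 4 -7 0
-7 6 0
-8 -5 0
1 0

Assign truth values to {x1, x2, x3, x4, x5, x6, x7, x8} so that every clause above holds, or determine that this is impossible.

From the singleton clause (x1), x1 = True.
From the singleton clause (¬x6), x6 = False.
From the singleton clause (x7), x7 = True.
Now (¬x7) is unsatisfied and unit — conflict.

UNSATISFIABLE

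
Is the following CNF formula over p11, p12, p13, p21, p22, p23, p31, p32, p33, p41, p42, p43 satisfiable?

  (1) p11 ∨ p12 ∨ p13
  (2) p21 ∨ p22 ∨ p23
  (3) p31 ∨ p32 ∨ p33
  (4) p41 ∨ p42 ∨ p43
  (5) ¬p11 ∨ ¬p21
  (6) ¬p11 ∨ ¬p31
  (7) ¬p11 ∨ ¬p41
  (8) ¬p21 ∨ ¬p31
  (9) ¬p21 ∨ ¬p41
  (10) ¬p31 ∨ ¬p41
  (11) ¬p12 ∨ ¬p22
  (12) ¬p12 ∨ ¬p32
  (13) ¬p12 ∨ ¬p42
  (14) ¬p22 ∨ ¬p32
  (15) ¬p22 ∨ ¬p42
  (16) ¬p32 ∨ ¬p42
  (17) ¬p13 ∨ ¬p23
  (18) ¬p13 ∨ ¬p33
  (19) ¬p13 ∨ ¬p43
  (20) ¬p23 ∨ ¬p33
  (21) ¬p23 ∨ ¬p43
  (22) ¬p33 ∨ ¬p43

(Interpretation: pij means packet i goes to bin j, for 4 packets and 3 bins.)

No, unsatisfiable

Branch on p11: set p11 = False.
Branch on p12: set p12 = True.
Unit clause (¬p22) forces p22 = False.
Unit clause (¬p32) forces p32 = False.
Unit clause (¬p42) forces p42 = False.
Branch on p21: set p21 = True.
Unit clause (¬p31) forces p31 = False.
Unit clause (p33) forces p33 = True.
Unit clause (¬p41) forces p41 = False.
Unit clause (p43) forces p43 = True.
Now (¬p43) is unsatisfied and unit — conflict.
Undo p21 and try p21 = False.
Unit clause (p23) forces p23 = True.
Unit clause (¬p13) forces p13 = False.
Unit clause (¬p33) forces p33 = False.
Unit clause (p31) forces p31 = True.
Unit clause (¬p41) forces p41 = False.
Unit clause (p43) forces p43 = True.
Now (¬p43) is unsatisfied and unit — conflict.
Neither p21 = True nor p21 = False works.
Undo p12 and try p12 = False.
Unit clause (p13) forces p13 = True.
Unit clause (¬p23) forces p23 = False.
Unit clause (¬p33) forces p33 = False.
Unit clause (¬p43) forces p43 = False.
Branch on p21: set p21 = True.
Unit clause (¬p31) forces p31 = False.
Unit clause (p32) forces p32 = True.
Unit clause (¬p41) forces p41 = False.
Unit clause (p42) forces p42 = True.
Now (¬p42) is unsatisfied and unit — conflict.
Undo p21 and try p21 = False.
Unit clause (p22) forces p22 = True.
Unit clause (¬p32) forces p32 = False.
Unit clause (p31) forces p31 = True.
Unit clause (¬p41) forces p41 = False.
Unit clause (p42) forces p42 = True.
Now (¬p42) is unsatisfied and unit — conflict.
Neither p21 = True nor p21 = False works.
Neither p12 = True nor p12 = False works.
Undo p11 and try p11 = True.
Unit clause (¬p21) forces p21 = False.
Unit clause (¬p31) forces p31 = False.
Unit clause (¬p41) forces p41 = False.
Branch on p22: set p22 = True.
Unit clause (¬p12) forces p12 = False.
Unit clause (¬p32) forces p32 = False.
Unit clause (p33) forces p33 = True.
Unit clause (¬p42) forces p42 = False.
Unit clause (p43) forces p43 = True.
Now (¬p43) is unsatisfied and unit — conflict.
Undo p22 and try p22 = False.
Unit clause (p23) forces p23 = True.
Unit clause (¬p13) forces p13 = False.
Unit clause (¬p33) forces p33 = False.
Unit clause (p32) forces p32 = True.
Unit clause (¬p12) forces p12 = False.
Unit clause (¬p42) forces p42 = False.
Unit clause (p43) forces p43 = True.
Now (¬p43) is unsatisfied and unit — conflict.
Neither p22 = True nor p22 = False works.
Neither p11 = True nor p11 = False works.
No assignment satisfies every clause.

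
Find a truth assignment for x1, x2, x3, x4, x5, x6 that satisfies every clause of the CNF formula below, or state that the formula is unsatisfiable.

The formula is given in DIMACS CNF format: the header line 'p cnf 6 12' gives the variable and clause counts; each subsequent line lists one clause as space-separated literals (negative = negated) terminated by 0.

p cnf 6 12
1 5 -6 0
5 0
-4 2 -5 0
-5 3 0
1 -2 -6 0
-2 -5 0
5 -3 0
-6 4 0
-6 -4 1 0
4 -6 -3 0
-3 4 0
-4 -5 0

UNSATISFIABLE

Unit clause (x5) forces x5 = True.
Unit clause (x3) forces x3 = True.
Unit clause (¬x2) forces x2 = False.
Unit clause (¬x4) forces x4 = False.
But (x4) is also a unit clause — contradiction.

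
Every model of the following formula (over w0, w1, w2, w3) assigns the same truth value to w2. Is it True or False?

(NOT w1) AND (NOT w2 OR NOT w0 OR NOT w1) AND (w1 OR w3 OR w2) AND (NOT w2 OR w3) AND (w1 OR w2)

True

Suppose w2 = false.
Unit clause (NOT w1) forces w1 = false.
Now (w1) is unsatisfied and unit — conflict.
So every satisfying assignment has w2 = True.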